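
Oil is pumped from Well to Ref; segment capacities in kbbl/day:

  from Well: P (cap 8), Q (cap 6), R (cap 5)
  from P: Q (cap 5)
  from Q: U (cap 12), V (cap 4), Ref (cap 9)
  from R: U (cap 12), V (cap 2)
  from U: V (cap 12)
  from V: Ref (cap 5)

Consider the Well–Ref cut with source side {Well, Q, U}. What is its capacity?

Edges leaving {Well, Q, U}: Well→P (8), Well→R (5), Q→V (4), Q→Ref (9), U→V (12).
Cut capacity = 8 + 5 + 4 + 9 + 12 = 38.

38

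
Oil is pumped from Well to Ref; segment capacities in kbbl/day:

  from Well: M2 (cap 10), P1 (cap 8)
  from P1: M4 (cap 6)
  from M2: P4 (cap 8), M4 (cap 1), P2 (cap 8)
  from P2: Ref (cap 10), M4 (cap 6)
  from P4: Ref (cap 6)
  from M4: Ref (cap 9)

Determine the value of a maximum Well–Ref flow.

16

Augment Well→P1→M4→Ref: bottleneck 6, flow now 6.
Augment Well→M2→P2→Ref: bottleneck 8, flow now 14.
Augment Well→M2→P4→Ref: bottleneck 2, flow now 16.
No augmenting path remains; maximum flow = 16.
In the residual graph, reachable from Well: {Well, P1}.
Min-cut edges: Well→M2 (10), P1→M4 (6); capacity 10 + 6 = 16.
This cut is saturated, so no flow can exceed 16.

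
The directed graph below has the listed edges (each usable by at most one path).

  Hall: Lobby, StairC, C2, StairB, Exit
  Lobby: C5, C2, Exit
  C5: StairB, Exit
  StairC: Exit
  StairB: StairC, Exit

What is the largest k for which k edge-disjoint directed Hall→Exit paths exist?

Assign every edge capacity 1; by Menger, the answer equals the max flow.
Path Hall→Exit (+1); total 1.
Path Hall→Lobby→Exit (+1); total 2.
Path Hall→StairC→Exit (+1); total 3.
Path Hall→StairB→Exit (+1); total 4.
No residual Hall→Exit path; max flow = 4.
Certifying cut of size 4: {Hall→Exit, Hall→Lobby, Hall→StairB, Hall→StairC}.

4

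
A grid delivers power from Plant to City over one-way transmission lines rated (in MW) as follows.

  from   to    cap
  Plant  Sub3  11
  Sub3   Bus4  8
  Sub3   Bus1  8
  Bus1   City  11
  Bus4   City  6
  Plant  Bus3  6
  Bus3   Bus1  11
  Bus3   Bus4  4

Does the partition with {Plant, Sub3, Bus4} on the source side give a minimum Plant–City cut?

No — its capacity is 20, but the minimum cut has capacity 17.

Given cut capacity: 6 + 8 + 6 = 20.
Augment Plant→Bus3→Bus1→City: bottleneck 6, flow now 6.
Augment Plant→Sub3→Bus1→City: bottleneck 5, flow now 11.
Augment Plant→Sub3→Bus4→City: bottleneck 6, flow now 17.
No augmenting path remains; maximum flow = 17.
In the residual graph, reachable from Plant: {Plant}.
Min-cut edges: Plant→Bus3 (6), Plant→Sub3 (11); capacity 6 + 11 = 17.
Cut capacity 20 exceeds the max flow 17, so it is not minimum.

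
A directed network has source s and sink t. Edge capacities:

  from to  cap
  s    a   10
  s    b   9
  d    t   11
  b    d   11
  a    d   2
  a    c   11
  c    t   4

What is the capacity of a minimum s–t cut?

15

Augment s→a→c→t: bottleneck 4, flow now 4.
Augment s→a→d→t: bottleneck 2, flow now 6.
Augment s→b→d→t: bottleneck 9, flow now 15.
No augmenting path remains; maximum flow = 15.
By max-flow min-cut, the minimum cut capacity equals the max flow.
In the residual graph, reachable from s: {s, a, c}.
Min-cut edges: s→b (9), a→d (2), c→t (4); capacity 9 + 2 + 4 = 15.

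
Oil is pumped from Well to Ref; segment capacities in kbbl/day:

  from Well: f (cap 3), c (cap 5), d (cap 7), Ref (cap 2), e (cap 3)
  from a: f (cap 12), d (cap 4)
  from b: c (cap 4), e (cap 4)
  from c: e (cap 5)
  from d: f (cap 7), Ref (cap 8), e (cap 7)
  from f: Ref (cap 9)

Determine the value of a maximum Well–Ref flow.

Augment Well→Ref: bottleneck 2, flow now 2.
Augment Well→d→Ref: bottleneck 7, flow now 9.
Augment Well→f→Ref: bottleneck 3, flow now 12.
No augmenting path remains; maximum flow = 12.
In the residual graph, reachable from Well: {Well, c, e}.
Min-cut edges: Well→d (7), Well→f (3), Well→Ref (2); capacity 7 + 3 + 2 = 12.
This cut is saturated, so no flow can exceed 12.

12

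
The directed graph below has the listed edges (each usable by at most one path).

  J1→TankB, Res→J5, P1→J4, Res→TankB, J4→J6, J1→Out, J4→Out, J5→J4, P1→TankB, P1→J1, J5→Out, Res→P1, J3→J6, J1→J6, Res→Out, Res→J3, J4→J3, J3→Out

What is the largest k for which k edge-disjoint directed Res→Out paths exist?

4

Assign every edge capacity 1; by Menger, the answer equals the max flow.
Path Res→Out (+1); total 1.
Path Res→J5→Out (+1); total 2.
Path Res→J3→Out (+1); total 3.
Path Res→P1→J1→Out (+1); total 4.
No residual Res→Out path; max flow = 4.
Certifying cut of size 4: {Res→J3, Res→J5, Res→Out, Res→P1}.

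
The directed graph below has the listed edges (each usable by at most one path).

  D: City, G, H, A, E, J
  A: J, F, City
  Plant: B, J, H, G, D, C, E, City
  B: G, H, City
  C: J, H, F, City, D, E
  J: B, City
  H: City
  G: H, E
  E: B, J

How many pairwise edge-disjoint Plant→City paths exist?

6

Assign every edge capacity 1; by Menger, the answer equals the max flow.
Path Plant→City (+1); total 1.
Path Plant→B→City (+1); total 2.
Path Plant→C→City (+1); total 3.
Path Plant→D→City (+1); total 4.
Path Plant→H→City (+1); total 5.
Path Plant→J→City (+1); total 6.
No residual Plant→City path; max flow = 6.
Certifying cut of size 6: {B→City, H→City, J→City, Plant→C, Plant→City, Plant→D}.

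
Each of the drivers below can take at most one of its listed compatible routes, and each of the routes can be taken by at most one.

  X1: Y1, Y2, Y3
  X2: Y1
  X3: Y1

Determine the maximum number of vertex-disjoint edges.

2

Unit-capacity flow: source→left, listed edges, right→sink; max matching = max flow.
Augmenting path X1→Y1 (+1); matched 1.
Augmenting path X2→Y1→X1→Y2 (+1); matched 2.
No augmenting path remains; maximum matching = 2.
König certificate: {X1, Y1} is a vertex cover of size 2 (every listed pair touches it), so no matching can be larger.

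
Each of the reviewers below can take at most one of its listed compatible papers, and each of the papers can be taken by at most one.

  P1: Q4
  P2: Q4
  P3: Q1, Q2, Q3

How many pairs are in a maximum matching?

2

Unit-capacity flow: source→left, listed edges, right→sink; max matching = max flow.
Augmenting path P1→Q4 (+1); matched 1.
Augmenting path P3→Q1 (+1); matched 2.
No augmenting path remains; maximum matching = 2.
König certificate: {P3, Q4} is a vertex cover of size 2 (every listed pair touches it), so no matching can be larger.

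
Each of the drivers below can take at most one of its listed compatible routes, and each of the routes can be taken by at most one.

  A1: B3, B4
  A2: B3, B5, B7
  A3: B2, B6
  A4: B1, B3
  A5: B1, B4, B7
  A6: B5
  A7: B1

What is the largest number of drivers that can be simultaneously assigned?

Unit-capacity flow: source→left, listed edges, right→sink; max matching = max flow.
Augmenting path A1→B3 (+1); matched 1.
Augmenting path A2→B5 (+1); matched 2.
Augmenting path A3→B2 (+1); matched 3.
Augmenting path A4→B1 (+1); matched 4.
Augmenting path A5→B4 (+1); matched 5.
Augmenting path A6→B5→A2→B7 (+1); matched 6.
No augmenting path remains; maximum matching = 6.
König certificate: {A3, B1, B3, B4, B5, B7} is a vertex cover of size 6 (every listed pair touches it), so no matching can be larger.

6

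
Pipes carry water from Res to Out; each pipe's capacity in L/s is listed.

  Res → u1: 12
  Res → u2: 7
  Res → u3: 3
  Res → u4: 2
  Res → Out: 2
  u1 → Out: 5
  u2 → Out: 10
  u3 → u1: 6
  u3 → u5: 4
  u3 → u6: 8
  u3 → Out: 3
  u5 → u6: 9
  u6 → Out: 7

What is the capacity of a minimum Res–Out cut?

Augment Res→Out: bottleneck 2, flow now 2.
Augment Res→u1→Out: bottleneck 5, flow now 7.
Augment Res→u2→Out: bottleneck 7, flow now 14.
Augment Res→u3→Out: bottleneck 3, flow now 17.
No augmenting path remains; maximum flow = 17.
By max-flow min-cut, the minimum cut capacity equals the max flow.
In the residual graph, reachable from Res: {Res, u1, u4}.
Min-cut edges: Res→u2 (7), Res→u3 (3), Res→Out (2), u1→Out (5); capacity 7 + 3 + 2 + 5 = 17.

17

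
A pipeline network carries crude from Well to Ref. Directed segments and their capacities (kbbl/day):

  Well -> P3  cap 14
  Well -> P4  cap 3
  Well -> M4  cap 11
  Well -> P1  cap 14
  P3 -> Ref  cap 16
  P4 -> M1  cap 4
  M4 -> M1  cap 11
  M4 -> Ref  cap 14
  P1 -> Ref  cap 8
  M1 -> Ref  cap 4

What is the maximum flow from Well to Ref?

36

Augment Well→P3→Ref: bottleneck 14, flow now 14.
Augment Well→M4→Ref: bottleneck 11, flow now 25.
Augment Well→P1→Ref: bottleneck 8, flow now 33.
Augment Well→P4→M1→Ref: bottleneck 3, flow now 36.
No augmenting path remains; maximum flow = 36.
In the residual graph, reachable from Well: {Well, P1}.
Min-cut edges: Well→P3 (14), Well→P4 (3), Well→M4 (11), P1→Ref (8); capacity 14 + 3 + 11 + 8 = 36.
This cut is saturated, so no flow can exceed 36.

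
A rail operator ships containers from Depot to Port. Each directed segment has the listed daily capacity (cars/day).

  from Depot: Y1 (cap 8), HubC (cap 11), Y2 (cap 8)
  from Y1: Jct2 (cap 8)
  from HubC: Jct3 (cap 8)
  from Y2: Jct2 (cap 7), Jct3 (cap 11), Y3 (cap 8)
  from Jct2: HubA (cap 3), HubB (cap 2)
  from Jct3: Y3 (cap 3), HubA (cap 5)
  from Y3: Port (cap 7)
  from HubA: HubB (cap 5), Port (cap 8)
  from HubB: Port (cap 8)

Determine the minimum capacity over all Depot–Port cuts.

17

Augment Depot→Y2→Y3→Port: bottleneck 7, flow now 7.
Augment Depot→Y1→Jct2→HubA→Port: bottleneck 3, flow now 10.
Augment Depot→Y1→Jct2→HubB→Port: bottleneck 2, flow now 12.
Augment Depot→HubC→Jct3→HubA→Port: bottleneck 5, flow now 17.
No augmenting path remains; maximum flow = 17.
By max-flow min-cut, the minimum cut capacity equals the max flow.
In the residual graph, reachable from Depot: {Depot, Y1, HubC, Y2, Jct2, Jct3, Y3}.
Min-cut edges: Jct2→HubA (3), Jct2→HubB (2), Jct3→HubA (5), Y3→Port (7); capacity 3 + 2 + 5 + 7 = 17.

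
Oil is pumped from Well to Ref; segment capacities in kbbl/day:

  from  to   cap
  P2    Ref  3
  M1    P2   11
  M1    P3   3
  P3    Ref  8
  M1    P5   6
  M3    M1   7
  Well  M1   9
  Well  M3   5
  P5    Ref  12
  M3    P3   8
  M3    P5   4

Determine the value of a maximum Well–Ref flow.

Augment Well→M1→P5→Ref: bottleneck 6, flow now 6.
Augment Well→M1→P2→Ref: bottleneck 3, flow now 9.
Augment Well→M3→P5→Ref: bottleneck 4, flow now 13.
Augment Well→M3→P3→Ref: bottleneck 1, flow now 14.
No augmenting path remains; maximum flow = 14.
In the residual graph, reachable from Well: {Well}.
Min-cut edges: Well→M1 (9), Well→M3 (5); capacity 9 + 5 = 14.
This cut is saturated, so no flow can exceed 14.

14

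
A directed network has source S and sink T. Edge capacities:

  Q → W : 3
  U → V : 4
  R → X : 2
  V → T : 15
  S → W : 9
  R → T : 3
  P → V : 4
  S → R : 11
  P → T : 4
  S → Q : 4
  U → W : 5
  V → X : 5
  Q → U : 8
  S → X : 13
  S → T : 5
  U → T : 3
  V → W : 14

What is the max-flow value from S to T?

Augment S→T: bottleneck 5, flow now 5.
Augment S→R→T: bottleneck 3, flow now 8.
Augment S→Q→U→T: bottleneck 3, flow now 11.
Augment S→Q→U→V→T: bottleneck 1, flow now 12.
No augmenting path remains; maximum flow = 12.
In the residual graph, reachable from S: {S, R, W, X}.
Min-cut edges: S→Q (4), S→T (5), R→T (3); capacity 4 + 5 + 3 = 12.
This cut is saturated, so no flow can exceed 12.

12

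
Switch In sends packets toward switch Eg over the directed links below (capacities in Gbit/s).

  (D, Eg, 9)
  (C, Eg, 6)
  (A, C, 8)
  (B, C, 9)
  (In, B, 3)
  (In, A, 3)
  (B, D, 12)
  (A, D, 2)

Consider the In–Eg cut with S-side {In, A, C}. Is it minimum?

Given cut capacity: 3 + 2 + 6 = 11.
Augment In→A→C→Eg: bottleneck 3, flow now 3.
Augment In→B→C→Eg: bottleneck 3, flow now 6.
No augmenting path remains; maximum flow = 6.
In the residual graph, reachable from In: {In}.
Min-cut edges: In→A (3), In→B (3); capacity 3 + 3 = 6.
Cut capacity 11 exceeds the max flow 6, so it is not minimum.

No — its capacity is 11, but the minimum cut has capacity 6.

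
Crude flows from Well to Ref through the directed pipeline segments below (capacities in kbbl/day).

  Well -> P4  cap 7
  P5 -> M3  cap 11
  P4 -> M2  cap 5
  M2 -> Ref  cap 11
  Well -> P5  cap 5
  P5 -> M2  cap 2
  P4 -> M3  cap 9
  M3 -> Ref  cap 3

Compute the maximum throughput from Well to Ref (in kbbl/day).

10

Augment Well→P5→M3→Ref: bottleneck 3, flow now 3.
Augment Well→P5→M2→Ref: bottleneck 2, flow now 5.
Augment Well→P4→M2→Ref: bottleneck 5, flow now 10.
No augmenting path remains; maximum flow = 10.
In the residual graph, reachable from Well: {Well, P5, P4, M3}.
Min-cut edges: P5→M2 (2), P4→M2 (5), M3→Ref (3); capacity 2 + 5 + 3 = 10.
This cut is saturated, so no flow can exceed 10.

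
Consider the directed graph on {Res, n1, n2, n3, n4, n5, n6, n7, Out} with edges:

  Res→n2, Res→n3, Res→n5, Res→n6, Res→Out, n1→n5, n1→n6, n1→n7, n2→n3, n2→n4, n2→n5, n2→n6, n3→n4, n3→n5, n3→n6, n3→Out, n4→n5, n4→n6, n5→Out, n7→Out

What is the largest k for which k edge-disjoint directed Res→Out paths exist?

3

Assign every edge capacity 1; by Menger, the answer equals the max flow.
Path Res→Out (+1); total 1.
Path Res→n3→Out (+1); total 2.
Path Res→n5→Out (+1); total 3.
No residual Res→Out path; max flow = 3.
Certifying cut of size 3: {Res→Out, n3→Out, n5→Out}.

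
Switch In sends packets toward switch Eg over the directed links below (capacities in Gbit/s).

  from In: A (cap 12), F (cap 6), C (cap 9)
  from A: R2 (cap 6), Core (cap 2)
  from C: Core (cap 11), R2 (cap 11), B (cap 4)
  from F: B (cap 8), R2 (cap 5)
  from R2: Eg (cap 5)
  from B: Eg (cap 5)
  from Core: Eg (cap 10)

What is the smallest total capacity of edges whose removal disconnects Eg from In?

Augment In→A→R2→Eg: bottleneck 5, flow now 5.
Augment In→A→Core→Eg: bottleneck 2, flow now 7.
Augment In→C→B→Eg: bottleneck 4, flow now 11.
Augment In→C→Core→Eg: bottleneck 5, flow now 16.
Augment In→F→B→Eg: bottleneck 1, flow now 17.
Augment In→F→B→C→Core→Eg: bottleneck 3, flow now 20. (uses reverse residual edge)
No augmenting path remains; maximum flow = 20.
By max-flow min-cut, the minimum cut capacity equals the max flow.
In the residual graph, reachable from In: {In, A, C, F, R2, B, Core}.
Min-cut edges: R2→Eg (5), B→Eg (5), Core→Eg (10); capacity 5 + 5 + 10 = 20.

20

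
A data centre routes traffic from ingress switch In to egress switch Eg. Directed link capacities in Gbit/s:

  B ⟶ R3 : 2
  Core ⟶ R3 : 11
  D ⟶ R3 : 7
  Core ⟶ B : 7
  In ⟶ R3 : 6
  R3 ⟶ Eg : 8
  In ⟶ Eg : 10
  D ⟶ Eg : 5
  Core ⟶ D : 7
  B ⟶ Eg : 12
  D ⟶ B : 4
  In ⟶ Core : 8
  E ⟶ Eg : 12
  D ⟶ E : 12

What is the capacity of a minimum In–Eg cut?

24

Augment In→Eg: bottleneck 10, flow now 10.
Augment In→R3→Eg: bottleneck 6, flow now 16.
Augment In→Core→D→Eg: bottleneck 5, flow now 21.
Augment In→Core→B→Eg: bottleneck 3, flow now 24.
No augmenting path remains; maximum flow = 24.
By max-flow min-cut, the minimum cut capacity equals the max flow.
In the residual graph, reachable from In: {In}.
Min-cut edges: In→Core (8), In→R3 (6), In→Eg (10); capacity 8 + 6 + 10 = 24.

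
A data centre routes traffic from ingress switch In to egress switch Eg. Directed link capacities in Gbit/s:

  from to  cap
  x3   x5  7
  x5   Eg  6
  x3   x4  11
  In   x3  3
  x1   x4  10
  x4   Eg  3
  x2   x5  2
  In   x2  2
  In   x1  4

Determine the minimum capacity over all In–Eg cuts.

Augment In→x1→x4→Eg: bottleneck 3, flow now 3.
Augment In→x2→x5→Eg: bottleneck 2, flow now 5.
Augment In→x3→x5→Eg: bottleneck 3, flow now 8.
No augmenting path remains; maximum flow = 8.
By max-flow min-cut, the minimum cut capacity equals the max flow.
In the residual graph, reachable from In: {In, x1, x4}.
Min-cut edges: In→x2 (2), In→x3 (3), x4→Eg (3); capacity 2 + 3 + 3 = 8.

8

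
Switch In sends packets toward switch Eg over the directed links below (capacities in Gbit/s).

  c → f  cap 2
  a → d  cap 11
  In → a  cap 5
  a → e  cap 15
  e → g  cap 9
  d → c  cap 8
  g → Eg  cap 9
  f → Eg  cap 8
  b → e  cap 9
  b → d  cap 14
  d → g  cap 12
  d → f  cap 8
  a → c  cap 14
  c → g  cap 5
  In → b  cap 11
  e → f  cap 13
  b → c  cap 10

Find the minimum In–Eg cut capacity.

Augment In→a→c→f→Eg: bottleneck 2, flow now 2.
Augment In→a→c→g→Eg: bottleneck 3, flow now 5.
Augment In→b→c→g→Eg: bottleneck 2, flow now 7.
Augment In→b→d→f→Eg: bottleneck 6, flow now 13.
Augment In→b→d→g→Eg: bottleneck 3, flow now 16.
No augmenting path remains; maximum flow = 16.
By max-flow min-cut, the minimum cut capacity equals the max flow.
In the residual graph, reachable from In: {In}.
Min-cut edges: In→a (5), In→b (11); capacity 5 + 11 = 16.

16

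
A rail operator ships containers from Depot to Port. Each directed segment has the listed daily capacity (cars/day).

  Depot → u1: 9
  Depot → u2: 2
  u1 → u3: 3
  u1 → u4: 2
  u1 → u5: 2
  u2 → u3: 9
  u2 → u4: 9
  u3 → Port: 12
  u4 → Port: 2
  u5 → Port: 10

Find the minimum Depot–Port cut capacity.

9

Augment Depot→u1→u3→Port: bottleneck 3, flow now 3.
Augment Depot→u1→u4→Port: bottleneck 2, flow now 5.
Augment Depot→u1→u5→Port: bottleneck 2, flow now 7.
Augment Depot→u2→u3→Port: bottleneck 2, flow now 9.
No augmenting path remains; maximum flow = 9.
By max-flow min-cut, the minimum cut capacity equals the max flow.
In the residual graph, reachable from Depot: {Depot, u1}.
Min-cut edges: Depot→u2 (2), u1→u3 (3), u1→u4 (2), u1→u5 (2); capacity 2 + 3 + 2 + 2 = 9.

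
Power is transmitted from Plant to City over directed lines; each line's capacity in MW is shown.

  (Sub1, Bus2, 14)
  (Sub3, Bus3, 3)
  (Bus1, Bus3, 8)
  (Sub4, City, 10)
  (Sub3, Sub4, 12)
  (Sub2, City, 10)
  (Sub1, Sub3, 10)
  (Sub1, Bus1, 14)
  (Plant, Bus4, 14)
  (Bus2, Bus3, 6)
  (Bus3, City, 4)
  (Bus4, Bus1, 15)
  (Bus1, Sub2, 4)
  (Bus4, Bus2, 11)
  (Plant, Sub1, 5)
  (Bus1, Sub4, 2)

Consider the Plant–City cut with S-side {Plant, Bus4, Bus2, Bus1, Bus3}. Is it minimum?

Yes — it is a minimum cut (capacity 15).

Given cut capacity: 5 + 2 + 4 + 4 = 15.
Augment Plant→Bus4→Bus2→Bus3→City: bottleneck 4, flow now 4.
Augment Plant→Bus4→Bus1→Sub4→City: bottleneck 2, flow now 6.
Augment Plant→Bus4→Bus1→Sub2→City: bottleneck 4, flow now 10.
Augment Plant→Sub1→Sub3→Sub4→City: bottleneck 5, flow now 15.
No augmenting path remains; maximum flow = 15.
Cut capacity 15 equals the max flow, so it is a minimum cut.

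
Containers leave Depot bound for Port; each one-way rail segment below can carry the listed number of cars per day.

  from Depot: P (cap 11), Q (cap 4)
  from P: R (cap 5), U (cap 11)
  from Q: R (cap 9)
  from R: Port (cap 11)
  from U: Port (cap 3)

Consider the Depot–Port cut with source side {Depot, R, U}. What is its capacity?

Edges leaving {Depot, R, U}: Depot→P (11), Depot→Q (4), R→Port (11), U→Port (3).
Cut capacity = 11 + 4 + 11 + 3 = 29.

29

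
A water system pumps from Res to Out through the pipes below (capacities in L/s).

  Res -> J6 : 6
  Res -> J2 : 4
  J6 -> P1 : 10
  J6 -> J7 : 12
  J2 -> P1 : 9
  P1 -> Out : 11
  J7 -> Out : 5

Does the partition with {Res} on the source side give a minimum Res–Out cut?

Given cut capacity: 6 + 4 = 10.
Augment Res→J6→P1→Out: bottleneck 6, flow now 6.
Augment Res→J2→P1→Out: bottleneck 4, flow now 10.
No augmenting path remains; maximum flow = 10.
Cut capacity 10 equals the max flow, so it is a minimum cut.

Yes — it is a minimum cut (capacity 10).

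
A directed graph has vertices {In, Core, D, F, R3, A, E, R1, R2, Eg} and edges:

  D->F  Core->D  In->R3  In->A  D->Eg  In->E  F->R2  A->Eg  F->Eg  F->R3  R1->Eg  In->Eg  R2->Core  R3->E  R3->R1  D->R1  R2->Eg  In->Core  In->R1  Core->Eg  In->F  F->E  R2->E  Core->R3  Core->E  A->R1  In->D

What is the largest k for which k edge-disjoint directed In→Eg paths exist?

6

Assign every edge capacity 1; by Menger, the answer equals the max flow.
Path In→Eg (+1); total 1.
Path In→Core→Eg (+1); total 2.
Path In→D→Eg (+1); total 3.
Path In→F→Eg (+1); total 4.
Path In→A→Eg (+1); total 5.
Path In→R1→Eg (+1); total 6.
No residual In→Eg path; max flow = 6.
Certifying cut of size 6: {In→A, In→Core, In→D, In→Eg, In→F, R1→Eg}.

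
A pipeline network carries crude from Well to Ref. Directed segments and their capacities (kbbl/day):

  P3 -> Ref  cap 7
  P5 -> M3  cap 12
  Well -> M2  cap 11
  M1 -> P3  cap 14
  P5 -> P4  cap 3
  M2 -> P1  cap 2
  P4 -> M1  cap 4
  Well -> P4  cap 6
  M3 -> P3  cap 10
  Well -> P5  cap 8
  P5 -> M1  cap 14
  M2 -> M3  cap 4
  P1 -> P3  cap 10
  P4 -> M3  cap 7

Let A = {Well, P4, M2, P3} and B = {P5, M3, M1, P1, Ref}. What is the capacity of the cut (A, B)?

32

Edges leaving {Well, P4, M2, P3}: Well→P5 (8), P4→M3 (7), P4→M1 (4), M2→M3 (4), M2→P1 (2), P3→Ref (7).
Cut capacity = 8 + 7 + 4 + 4 + 2 + 7 = 32.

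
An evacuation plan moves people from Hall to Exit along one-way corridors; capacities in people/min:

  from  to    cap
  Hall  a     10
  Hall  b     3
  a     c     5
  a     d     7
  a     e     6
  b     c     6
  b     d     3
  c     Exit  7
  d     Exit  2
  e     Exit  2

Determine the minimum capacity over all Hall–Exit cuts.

Augment Hall→a→c→Exit: bottleneck 5, flow now 5.
Augment Hall→a→d→Exit: bottleneck 2, flow now 7.
Augment Hall→a→e→Exit: bottleneck 2, flow now 9.
Augment Hall→b→c→Exit: bottleneck 2, flow now 11.
No augmenting path remains; maximum flow = 11.
By max-flow min-cut, the minimum cut capacity equals the max flow.
In the residual graph, reachable from Hall: {Hall, a, b, c, d, e}.
Min-cut edges: c→Exit (7), d→Exit (2), e→Exit (2); capacity 7 + 2 + 2 = 11.

11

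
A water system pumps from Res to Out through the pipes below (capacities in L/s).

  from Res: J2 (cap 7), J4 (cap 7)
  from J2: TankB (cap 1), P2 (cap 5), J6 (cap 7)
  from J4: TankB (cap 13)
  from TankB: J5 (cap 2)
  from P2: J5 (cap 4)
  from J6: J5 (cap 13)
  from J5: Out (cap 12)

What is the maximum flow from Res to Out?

9

Augment Res→J2→TankB→J5→Out: bottleneck 1, flow now 1.
Augment Res→J2→P2→J5→Out: bottleneck 4, flow now 5.
Augment Res→J2→J6→J5→Out: bottleneck 2, flow now 7.
Augment Res→J4→TankB→J5→Out: bottleneck 1, flow now 8.
Augment Res→J4→TankB→J2→J6→J5→Out: bottleneck 1, flow now 9. (uses reverse residual edge)
No augmenting path remains; maximum flow = 9.
In the residual graph, reachable from Res: {Res, J4, TankB}.
Min-cut edges: Res→J2 (7), TankB→J5 (2); capacity 7 + 2 = 9.
This cut is saturated, so no flow can exceed 9.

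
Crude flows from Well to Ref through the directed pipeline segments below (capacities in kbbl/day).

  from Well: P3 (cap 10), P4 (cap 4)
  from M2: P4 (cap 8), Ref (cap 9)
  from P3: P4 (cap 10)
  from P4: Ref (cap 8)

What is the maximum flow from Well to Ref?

8

Augment Well→P4→Ref: bottleneck 4, flow now 4.
Augment Well→P3→P4→Ref: bottleneck 4, flow now 8.
No augmenting path remains; maximum flow = 8.
In the residual graph, reachable from Well: {Well, P3, P4}.
Min-cut edges: P4→Ref (8); capacity 8 = 8.
This cut is saturated, so no flow can exceed 8.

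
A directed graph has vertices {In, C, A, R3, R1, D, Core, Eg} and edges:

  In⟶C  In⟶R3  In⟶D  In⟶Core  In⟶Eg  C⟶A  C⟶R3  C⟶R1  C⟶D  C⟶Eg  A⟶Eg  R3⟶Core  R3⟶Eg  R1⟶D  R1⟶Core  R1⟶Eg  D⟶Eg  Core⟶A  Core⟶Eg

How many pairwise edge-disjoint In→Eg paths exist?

Assign every edge capacity 1; by Menger, the answer equals the max flow.
Path In→Eg (+1); total 1.
Path In→C→Eg (+1); total 2.
Path In→R3→Eg (+1); total 3.
Path In→D→Eg (+1); total 4.
Path In→Core→Eg (+1); total 5.
No residual In→Eg path; max flow = 5.
Certifying cut of size 5: {In→C, In→Core, In→D, In→Eg, In→R3}.

5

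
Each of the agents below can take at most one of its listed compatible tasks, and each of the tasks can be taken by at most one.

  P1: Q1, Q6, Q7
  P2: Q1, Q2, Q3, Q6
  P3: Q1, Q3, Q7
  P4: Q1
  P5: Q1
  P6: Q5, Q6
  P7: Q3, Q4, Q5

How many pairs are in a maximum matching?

6

Unit-capacity flow: source→left, listed edges, right→sink; max matching = max flow.
Augmenting path P1→Q1 (+1); matched 1.
Augmenting path P2→Q2 (+1); matched 2.
Augmenting path P3→Q3 (+1); matched 3.
Augmenting path P6→Q5 (+1); matched 4.
Augmenting path P7→Q4 (+1); matched 5.
Augmenting path P4→Q1→P1→Q6 (+1); matched 6.
No augmenting path remains; maximum matching = 6.
König certificate: {P1, P2, P3, P6, P7, Q1} is a vertex cover of size 6 (every listed pair touches it), so no matching can be larger.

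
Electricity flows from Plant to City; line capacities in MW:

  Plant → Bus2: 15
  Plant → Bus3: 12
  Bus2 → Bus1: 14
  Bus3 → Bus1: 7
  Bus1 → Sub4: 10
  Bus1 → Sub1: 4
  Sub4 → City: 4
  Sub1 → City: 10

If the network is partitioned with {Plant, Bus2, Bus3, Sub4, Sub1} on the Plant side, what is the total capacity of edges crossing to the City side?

35

Edges leaving {Plant, Bus2, Bus3, Sub4, Sub1}: Bus2→Bus1 (14), Bus3→Bus1 (7), Sub4→City (4), Sub1→City (10).
Cut capacity = 14 + 7 + 4 + 10 = 35.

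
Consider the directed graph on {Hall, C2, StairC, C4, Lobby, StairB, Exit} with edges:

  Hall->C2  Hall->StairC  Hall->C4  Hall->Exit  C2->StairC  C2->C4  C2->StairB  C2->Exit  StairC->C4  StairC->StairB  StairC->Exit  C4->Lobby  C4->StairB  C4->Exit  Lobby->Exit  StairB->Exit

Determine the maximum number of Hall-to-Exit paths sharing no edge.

4

Assign every edge capacity 1; by Menger, the answer equals the max flow.
Path Hall→Exit (+1); total 1.
Path Hall→C2→Exit (+1); total 2.
Path Hall→StairC→Exit (+1); total 3.
Path Hall→C4→Exit (+1); total 4.
No residual Hall→Exit path; max flow = 4.
Certifying cut of size 4: {Hall→C2, Hall→C4, Hall→Exit, Hall→StairC}.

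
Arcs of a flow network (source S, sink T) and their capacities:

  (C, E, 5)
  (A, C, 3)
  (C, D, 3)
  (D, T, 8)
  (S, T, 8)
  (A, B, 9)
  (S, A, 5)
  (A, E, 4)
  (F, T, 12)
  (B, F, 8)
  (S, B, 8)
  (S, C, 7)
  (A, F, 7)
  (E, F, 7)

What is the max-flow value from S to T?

Augment S→T: bottleneck 8, flow now 8.
Augment S→A→F→T: bottleneck 5, flow now 13.
Augment S→B→F→T: bottleneck 7, flow now 20.
Augment S→C→D→T: bottleneck 3, flow now 23.
No augmenting path remains; maximum flow = 23.
In the residual graph, reachable from S: {S, A, B, C, E, F}.
Min-cut edges: S→T (8), C→D (3), F→T (12); capacity 8 + 3 + 12 = 23.
This cut is saturated, so no flow can exceed 23.

23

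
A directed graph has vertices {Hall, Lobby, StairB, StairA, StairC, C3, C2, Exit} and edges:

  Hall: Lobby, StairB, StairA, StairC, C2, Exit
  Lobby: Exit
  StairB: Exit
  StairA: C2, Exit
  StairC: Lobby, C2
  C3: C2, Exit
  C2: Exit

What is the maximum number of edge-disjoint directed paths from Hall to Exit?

Assign every edge capacity 1; by Menger, the answer equals the max flow.
Path Hall→Exit (+1); total 1.
Path Hall→Lobby→Exit (+1); total 2.
Path Hall→StairB→Exit (+1); total 3.
Path Hall→StairA→Exit (+1); total 4.
Path Hall→C2→Exit (+1); total 5.
No residual Hall→Exit path; max flow = 5.
Certifying cut of size 5: {C2→Exit, Hall→Exit, Hall→StairA, Hall→StairB, Lobby→Exit}.

5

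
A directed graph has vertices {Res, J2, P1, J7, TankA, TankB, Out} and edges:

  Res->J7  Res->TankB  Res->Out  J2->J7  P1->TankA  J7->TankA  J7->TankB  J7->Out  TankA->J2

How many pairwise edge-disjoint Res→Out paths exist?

Assign every edge capacity 1; by Menger, the answer equals the max flow.
Path Res→Out (+1); total 1.
Path Res→J7→Out (+1); total 2.
No residual Res→Out path; max flow = 2.
Certifying cut of size 2: {Res→J7, Res→Out}.

2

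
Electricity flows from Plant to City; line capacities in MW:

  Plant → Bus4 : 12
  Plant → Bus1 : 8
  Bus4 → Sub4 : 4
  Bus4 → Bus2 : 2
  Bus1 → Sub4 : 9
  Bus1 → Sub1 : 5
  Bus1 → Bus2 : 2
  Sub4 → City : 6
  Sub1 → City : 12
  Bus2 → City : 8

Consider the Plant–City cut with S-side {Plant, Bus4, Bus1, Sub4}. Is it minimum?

Given cut capacity: 2 + 5 + 2 + 6 = 15.
Augment Plant→Bus4→Sub4→City: bottleneck 4, flow now 4.
Augment Plant→Bus4→Bus2→City: bottleneck 2, flow now 6.
Augment Plant→Bus1→Sub4→City: bottleneck 2, flow now 8.
Augment Plant→Bus1→Sub1→City: bottleneck 5, flow now 13.
Augment Plant→Bus1→Bus2→City: bottleneck 1, flow now 14.
No augmenting path remains; maximum flow = 14.
In the residual graph, reachable from Plant: {Plant, Bus4}.
Min-cut edges: Plant→Bus1 (8), Bus4→Sub4 (4), Bus4→Bus2 (2); capacity 8 + 4 + 2 = 14.
Cut capacity 15 exceeds the max flow 14, so it is not minimum.

No — its capacity is 15, but the minimum cut has capacity 14.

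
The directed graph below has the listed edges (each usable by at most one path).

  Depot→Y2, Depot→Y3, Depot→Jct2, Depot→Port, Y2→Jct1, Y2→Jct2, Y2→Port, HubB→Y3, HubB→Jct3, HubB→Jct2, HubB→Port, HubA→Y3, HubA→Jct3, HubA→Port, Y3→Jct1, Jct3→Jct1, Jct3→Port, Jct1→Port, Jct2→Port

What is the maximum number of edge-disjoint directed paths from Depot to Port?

Assign every edge capacity 1; by Menger, the answer equals the max flow.
Path Depot→Port (+1); total 1.
Path Depot→Y2→Port (+1); total 2.
Path Depot→Jct2→Port (+1); total 3.
Path Depot→Y3→Jct1→Port (+1); total 4.
No residual Depot→Port path; max flow = 4.
Certifying cut of size 4: {Depot→Jct2, Depot→Port, Depot→Y2, Depot→Y3}.

4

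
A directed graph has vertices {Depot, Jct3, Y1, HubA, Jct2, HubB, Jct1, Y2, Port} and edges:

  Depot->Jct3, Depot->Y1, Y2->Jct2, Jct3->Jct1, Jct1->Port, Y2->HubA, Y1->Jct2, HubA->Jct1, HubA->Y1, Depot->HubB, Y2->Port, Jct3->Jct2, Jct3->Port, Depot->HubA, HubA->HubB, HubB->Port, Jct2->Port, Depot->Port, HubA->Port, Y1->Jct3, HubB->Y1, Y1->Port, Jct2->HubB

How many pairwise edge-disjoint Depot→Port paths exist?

Assign every edge capacity 1; by Menger, the answer equals the max flow.
Path Depot→Port (+1); total 1.
Path Depot→Jct3→Port (+1); total 2.
Path Depot→Y1→Port (+1); total 3.
Path Depot→HubA→Port (+1); total 4.
Path Depot→HubB→Port (+1); total 5.
No residual Depot→Port path; max flow = 5.
Certifying cut of size 5: {Depot→HubA, Depot→HubB, Depot→Jct3, Depot→Port, Depot→Y1}.

5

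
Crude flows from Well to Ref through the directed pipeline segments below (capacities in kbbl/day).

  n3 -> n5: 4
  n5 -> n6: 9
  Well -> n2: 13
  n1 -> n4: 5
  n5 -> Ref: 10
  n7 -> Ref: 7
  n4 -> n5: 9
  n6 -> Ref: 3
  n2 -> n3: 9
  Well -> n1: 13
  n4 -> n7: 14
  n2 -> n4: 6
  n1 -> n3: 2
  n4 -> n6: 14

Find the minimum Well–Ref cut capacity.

Augment Well→n1→n3→n5→Ref: bottleneck 2, flow now 2.
Augment Well→n1→n4→n5→Ref: bottleneck 5, flow now 7.
Augment Well→n2→n3→n5→Ref: bottleneck 2, flow now 9.
Augment Well→n2→n4→n5→Ref: bottleneck 1, flow now 10.
Augment Well→n2→n4→n6→Ref: bottleneck 3, flow now 13.
Augment Well→n2→n4→n7→Ref: bottleneck 2, flow now 15.
No augmenting path remains; maximum flow = 15.
By max-flow min-cut, the minimum cut capacity equals the max flow.
In the residual graph, reachable from Well: {Well, n1, n2, n3}.
Min-cut edges: n1→n4 (5), n2→n4 (6), n3→n5 (4); capacity 5 + 6 + 4 = 15.

15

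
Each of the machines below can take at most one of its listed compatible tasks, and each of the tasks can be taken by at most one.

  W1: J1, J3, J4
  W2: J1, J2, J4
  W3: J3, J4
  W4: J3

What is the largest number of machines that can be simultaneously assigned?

Unit-capacity flow: source→left, listed edges, right→sink; max matching = max flow.
Augmenting path W1→J1 (+1); matched 1.
Augmenting path W2→J2 (+1); matched 2.
Augmenting path W3→J3 (+1); matched 3.
Augmenting path W4→J3→W3→J4 (+1); matched 4.
No augmenting path remains; maximum matching = 4.
König certificate: {W1, W2, W3, W4} is a vertex cover of size 4 (every listed pair touches it), so no matching can be larger.

4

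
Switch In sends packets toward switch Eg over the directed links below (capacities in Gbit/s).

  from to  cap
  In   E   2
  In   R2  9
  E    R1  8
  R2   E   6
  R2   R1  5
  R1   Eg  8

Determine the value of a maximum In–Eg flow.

8

Augment In→E→R1→Eg: bottleneck 2, flow now 2.
Augment In→R2→R1→Eg: bottleneck 5, flow now 7.
Augment In→R2→E→R1→Eg: bottleneck 1, flow now 8.
No augmenting path remains; maximum flow = 8.
In the residual graph, reachable from In: {In, E, R2, R1}.
Min-cut edges: R1→Eg (8); capacity 8 = 8.
This cut is saturated, so no flow can exceed 8.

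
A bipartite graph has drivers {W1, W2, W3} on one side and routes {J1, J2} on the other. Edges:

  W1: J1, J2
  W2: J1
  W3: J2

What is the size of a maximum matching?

Unit-capacity flow: source→left, listed edges, right→sink; max matching = max flow.
Augmenting path W1→J1 (+1); matched 1.
Augmenting path W3→J2 (+1); matched 2.
No augmenting path remains; maximum matching = 2.
König certificate: {J1, J2} is a vertex cover of size 2 (every listed pair touches it), so no matching can be larger.

2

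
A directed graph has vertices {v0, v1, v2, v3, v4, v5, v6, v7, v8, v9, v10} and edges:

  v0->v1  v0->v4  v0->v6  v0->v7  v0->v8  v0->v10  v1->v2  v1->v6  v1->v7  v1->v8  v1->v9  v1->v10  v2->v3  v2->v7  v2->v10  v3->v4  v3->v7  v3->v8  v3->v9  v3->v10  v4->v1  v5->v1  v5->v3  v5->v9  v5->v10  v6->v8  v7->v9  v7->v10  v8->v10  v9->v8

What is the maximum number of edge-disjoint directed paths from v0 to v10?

5

Assign every edge capacity 1; by Menger, the answer equals the max flow.
Path v0→v10 (+1); total 1.
Path v0→v1→v10 (+1); total 2.
Path v0→v7→v10 (+1); total 3.
Path v0→v8→v10 (+1); total 4.
Path v0→v4→v1→v2→v10 (+1); total 5.
No residual v0→v10 path; max flow = 5.
Certifying cut of size 5: {v0→v1, v0→v10, v0→v4, v0→v7, v8→v10}.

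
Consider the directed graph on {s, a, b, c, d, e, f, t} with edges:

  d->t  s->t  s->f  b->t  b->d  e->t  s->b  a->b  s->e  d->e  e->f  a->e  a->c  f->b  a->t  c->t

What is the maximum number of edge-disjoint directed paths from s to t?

4

Assign every edge capacity 1; by Menger, the answer equals the max flow.
Path s→t (+1); total 1.
Path s→b→t (+1); total 2.
Path s→e→t (+1); total 3.
Path s→f→b→d→t (+1); total 4.
No residual s→t path; max flow = 4.
Certifying cut of size 4: {s→b, s→e, s→f, s→t}.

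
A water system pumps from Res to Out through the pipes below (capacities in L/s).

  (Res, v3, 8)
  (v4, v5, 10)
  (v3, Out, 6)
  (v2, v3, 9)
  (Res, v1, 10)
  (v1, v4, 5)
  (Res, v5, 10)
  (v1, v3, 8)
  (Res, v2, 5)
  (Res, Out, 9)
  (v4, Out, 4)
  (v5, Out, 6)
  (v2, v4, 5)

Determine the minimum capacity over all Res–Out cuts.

25

Augment Res→Out: bottleneck 9, flow now 9.
Augment Res→v3→Out: bottleneck 6, flow now 15.
Augment Res→v5→Out: bottleneck 6, flow now 21.
Augment Res→v1→v4→Out: bottleneck 4, flow now 25.
No augmenting path remains; maximum flow = 25.
By max-flow min-cut, the minimum cut capacity equals the max flow.
In the residual graph, reachable from Res: {Res, v1, v2, v3, v4, v5}.
Min-cut edges: Res→Out (9), v3→Out (6), v4→Out (4), v5→Out (6); capacity 9 + 6 + 4 + 6 = 25.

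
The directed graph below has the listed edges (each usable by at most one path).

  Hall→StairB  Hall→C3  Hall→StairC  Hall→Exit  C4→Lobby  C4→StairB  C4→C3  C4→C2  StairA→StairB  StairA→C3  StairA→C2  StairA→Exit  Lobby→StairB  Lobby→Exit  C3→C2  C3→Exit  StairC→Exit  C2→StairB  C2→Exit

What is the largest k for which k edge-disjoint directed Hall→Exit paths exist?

3

Assign every edge capacity 1; by Menger, the answer equals the max flow.
Path Hall→Exit (+1); total 1.
Path Hall→C3→Exit (+1); total 2.
Path Hall→StairC→Exit (+1); total 3.
No residual Hall→Exit path; max flow = 3.
Certifying cut of size 3: {Hall→C3, Hall→Exit, Hall→StairC}.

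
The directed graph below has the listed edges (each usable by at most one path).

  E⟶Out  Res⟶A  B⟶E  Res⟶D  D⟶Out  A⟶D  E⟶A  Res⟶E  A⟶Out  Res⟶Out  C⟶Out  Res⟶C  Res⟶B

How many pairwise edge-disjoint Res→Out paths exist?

5

Assign every edge capacity 1; by Menger, the answer equals the max flow.
Path Res→Out (+1); total 1.
Path Res→A→Out (+1); total 2.
Path Res→C→Out (+1); total 3.
Path Res→D→Out (+1); total 4.
Path Res→E→Out (+1); total 5.
No residual Res→Out path; max flow = 5.
Certifying cut of size 5: {A→Out, D→Out, E→Out, Res→C, Res→Out}.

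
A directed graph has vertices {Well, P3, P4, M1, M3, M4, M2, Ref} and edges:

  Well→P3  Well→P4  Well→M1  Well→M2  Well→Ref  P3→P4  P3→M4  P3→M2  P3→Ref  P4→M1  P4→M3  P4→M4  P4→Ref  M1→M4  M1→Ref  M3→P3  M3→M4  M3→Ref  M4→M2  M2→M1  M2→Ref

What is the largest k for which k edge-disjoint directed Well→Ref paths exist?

Assign every edge capacity 1; by Menger, the answer equals the max flow.
Path Well→Ref (+1); total 1.
Path Well→P3→Ref (+1); total 2.
Path Well→P4→Ref (+1); total 3.
Path Well→M1→Ref (+1); total 4.
Path Well→M2→Ref (+1); total 5.
No residual Well→Ref path; max flow = 5.
Certifying cut of size 5: {Well→M1, Well→M2, Well→P3, Well→P4, Well→Ref}.

5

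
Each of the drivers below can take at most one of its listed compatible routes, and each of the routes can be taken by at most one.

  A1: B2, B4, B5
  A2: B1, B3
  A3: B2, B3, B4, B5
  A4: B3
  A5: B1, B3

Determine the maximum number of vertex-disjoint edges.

Unit-capacity flow: source→left, listed edges, right→sink; max matching = max flow.
Augmenting path A1→B2 (+1); matched 1.
Augmenting path A2→B1 (+1); matched 2.
Augmenting path A3→B3 (+1); matched 3.
Augmenting path A4→B3→A3→B4 (+1); matched 4.
No augmenting path remains; maximum matching = 4.
König certificate: {A1, A3, B1, B3} is a vertex cover of size 4 (every listed pair touches it), so no matching can be larger.

4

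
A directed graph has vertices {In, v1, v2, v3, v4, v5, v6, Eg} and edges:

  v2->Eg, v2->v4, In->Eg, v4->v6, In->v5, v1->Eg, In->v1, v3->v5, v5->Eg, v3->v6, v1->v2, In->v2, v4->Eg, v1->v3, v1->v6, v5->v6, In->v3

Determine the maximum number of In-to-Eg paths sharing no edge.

Assign every edge capacity 1; by Menger, the answer equals the max flow.
Path In→Eg (+1); total 1.
Path In→v1→Eg (+1); total 2.
Path In→v2→Eg (+1); total 3.
Path In→v5→Eg (+1); total 4.
No residual In→Eg path; max flow = 4.
Certifying cut of size 4: {In→Eg, In→v1, In→v2, v5→Eg}.

4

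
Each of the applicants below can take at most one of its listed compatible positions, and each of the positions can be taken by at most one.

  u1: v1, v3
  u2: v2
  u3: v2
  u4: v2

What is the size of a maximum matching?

2

Unit-capacity flow: source→left, listed edges, right→sink; max matching = max flow.
Augmenting path u1→v1 (+1); matched 1.
Augmenting path u2→v2 (+1); matched 2.
No augmenting path remains; maximum matching = 2.
König certificate: {u1, v2} is a vertex cover of size 2 (every listed pair touches it), so no matching can be larger.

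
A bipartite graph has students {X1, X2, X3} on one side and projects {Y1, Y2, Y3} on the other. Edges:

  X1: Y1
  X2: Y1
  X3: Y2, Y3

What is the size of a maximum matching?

Unit-capacity flow: source→left, listed edges, right→sink; max matching = max flow.
Augmenting path X1→Y1 (+1); matched 1.
Augmenting path X3→Y2 (+1); matched 2.
No augmenting path remains; maximum matching = 2.
König certificate: {X3, Y1} is a vertex cover of size 2 (every listed pair touches it), so no matching can be larger.

2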